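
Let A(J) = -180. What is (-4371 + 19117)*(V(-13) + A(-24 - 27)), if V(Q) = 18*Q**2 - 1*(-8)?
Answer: 42321020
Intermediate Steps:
V(Q) = 8 + 18*Q**2 (V(Q) = 18*Q**2 + 8 = 8 + 18*Q**2)
(-4371 + 19117)*(V(-13) + A(-24 - 27)) = (-4371 + 19117)*((8 + 18*(-13)**2) - 180) = 14746*((8 + 18*169) - 180) = 14746*((8 + 3042) - 180) = 14746*(3050 - 180) = 14746*2870 = 42321020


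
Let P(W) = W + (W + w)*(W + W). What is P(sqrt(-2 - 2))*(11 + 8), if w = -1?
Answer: -152 - 38*I ≈ -152.0 - 38.0*I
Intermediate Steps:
P(W) = W + 2*W*(-1 + W) (P(W) = W + (W - 1)*(W + W) = W + (-1 + W)*(2*W) = W + 2*W*(-1 + W))
P(sqrt(-2 - 2))*(11 + 8) = (sqrt(-2 - 2)*(-1 + 2*sqrt(-2 - 2)))*(11 + 8) = (sqrt(-4)*(-1 + 2*sqrt(-4)))*19 = ((2*I)*(-1 + 2*(2*I)))*19 = ((2*I)*(-1 + 4*I))*19 = (2*I*(-1 + 4*I))*19 = 38*I*(-1 + 4*I)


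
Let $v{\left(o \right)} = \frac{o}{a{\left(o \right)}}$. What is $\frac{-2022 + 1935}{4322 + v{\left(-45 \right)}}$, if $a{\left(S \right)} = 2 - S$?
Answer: $- \frac{4089}{203089} \approx -0.020134$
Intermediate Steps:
$v{\left(o \right)} = \frac{o}{2 - o}$
$\frac{-2022 + 1935}{4322 + v{\left(-45 \right)}} = \frac{-2022 + 1935}{4322 - - \frac{45}{-2 - 45}} = - \frac{87}{4322 - - \frac{45}{-47}} = - \frac{87}{4322 - \left(-45\right) \left(- \frac{1}{47}\right)} = - \frac{87}{4322 - \frac{45}{47}} = - \frac{87}{\frac{203089}{47}} = \left(-87\right) \frac{47}{203089} = - \frac{4089}{203089}$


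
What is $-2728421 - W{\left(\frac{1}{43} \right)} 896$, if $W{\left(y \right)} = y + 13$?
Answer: $- \frac{117823863}{43} \approx -2.7401 \cdot 10^{6}$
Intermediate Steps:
$W{\left(y \right)} = 13 + y$
$-2728421 - W{\left(\frac{1}{43} \right)} 896 = -2728421 - \left(13 + \frac{1}{43}\right) 896 = -2728421 - \frac{560}{43} \cdot 896 = -2728421 - \frac{501760}{43} = - \frac{117823863}{43}$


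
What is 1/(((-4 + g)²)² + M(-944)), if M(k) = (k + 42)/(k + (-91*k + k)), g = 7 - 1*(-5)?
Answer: 42008/172064317 ≈ 0.00024414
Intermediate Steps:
g = 12 (g = 7 + 5 = 12)
M(k) = -(42 + k)/(89*k) (M(k) = (42 + k)/(k - 90*k) = (42 + k)/((-89*k)) = (42 + k)*(-1/(89*k)) = -(42 + k)/(89*k))
1/(((-4 + g)²)² + M(-944)) = 1/(((-4 + 12)²)² + (1/89)*(-42 - 1*(-944))/(-944)) = 1/((8²)² + (1/89)*(-1/944)*(-42 + 944)) = 1/(64² + (1/89)*(-1/944)*902) = 1/(4096 - 451/42008) = 1/(172064317/42008) = 42008/172064317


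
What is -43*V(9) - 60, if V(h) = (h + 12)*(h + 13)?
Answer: -19926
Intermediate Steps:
V(h) = (12 + h)*(13 + h)
-43*V(9) - 60 = -43*(156 + 9² + 25*9) - 60 = -43*(156 + 81 + 225) - 60 = -43*462 - 60 = -19866 - 60 = -19926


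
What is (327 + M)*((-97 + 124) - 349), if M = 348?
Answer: -217350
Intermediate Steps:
(327 + M)*((-97 + 124) - 349) = (327 + 348)*((-97 + 124) - 349) = 675*(27 - 349) = 675*(-322) = -217350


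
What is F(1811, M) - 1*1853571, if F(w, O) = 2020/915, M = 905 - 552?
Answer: -339203089/183 ≈ -1.8536e+6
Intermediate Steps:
M = 353
F(w, O) = 404/183 (F(w, O) = 2020*(1/915) = 404/183)
F(1811, M) - 1*1853571 = 404/183 - 1*1853571 = 404/183 - 1853571 = -339203089/183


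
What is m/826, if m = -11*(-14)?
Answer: 11/59 ≈ 0.18644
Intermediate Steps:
m = 154
m/826 = 154/826 = 154*(1/826) = 11/59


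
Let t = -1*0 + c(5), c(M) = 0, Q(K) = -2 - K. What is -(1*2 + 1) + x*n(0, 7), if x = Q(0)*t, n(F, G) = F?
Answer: -3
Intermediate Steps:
t = 0 (t = -1*0 + 0 = 0 + 0 = 0)
x = 0 (x = (-2 - 1*0)*0 = (-2 + 0)*0 = -2*0 = 0)
-(1*2 + 1) + x*n(0, 7) = -(1*2 + 1) + 0*0 = -(2 + 1) + 0 = -1*3 + 0 = -3 + 0 = -3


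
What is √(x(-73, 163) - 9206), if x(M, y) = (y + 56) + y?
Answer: 2*I*√2206 ≈ 93.936*I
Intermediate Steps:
x(M, y) = 56 + 2*y (x(M, y) = (56 + y) + y = 56 + 2*y)
√(x(-73, 163) - 9206) = √((56 + 2*163) - 9206) = √((56 + 326) - 9206) = √(382 - 9206) = √(-8824) = 2*I*√2206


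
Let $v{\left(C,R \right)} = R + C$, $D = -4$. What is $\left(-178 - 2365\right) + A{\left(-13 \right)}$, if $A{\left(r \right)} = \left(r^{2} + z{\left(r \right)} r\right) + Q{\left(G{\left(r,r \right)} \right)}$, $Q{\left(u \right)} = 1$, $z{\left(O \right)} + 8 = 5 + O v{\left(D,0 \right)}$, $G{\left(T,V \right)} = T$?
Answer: $-3010$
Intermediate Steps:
$v{\left(C,R \right)} = C + R$
$z{\left(O \right)} = -3 - 4 O$ ($z{\left(O \right)} = -8 + \left(5 + O \left(-4 + 0\right)\right) = -8 + \left(5 + O \left(-4\right)\right) = -8 - \left(-5 + 4 O\right) = -3 - 4 O$)
$A{\left(r \right)} = 1 + r^{2} + r \left(-3 - 4 r\right)$ ($A{\left(r \right)} = \left(r^{2} + \left(-3 - 4 r\right) r\right) + 1 = \left(r^{2} + r \left(-3 - 4 r\right)\right) + 1 = 1 + r^{2} + r \left(-3 - 4 r\right)$)
$\left(-178 - 2365\right) + A{\left(-13 \right)} = \left(-178 - 2365\right) - \left(-40 + 507\right) = -2543 + \left(1 + 39 - 507\right) = -2543 - 467 = -3010$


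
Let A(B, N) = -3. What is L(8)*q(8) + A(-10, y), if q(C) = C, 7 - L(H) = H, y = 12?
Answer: -11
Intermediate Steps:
L(H) = 7 - H
L(8)*q(8) + A(-10, y) = (7 - 1*8)*8 - 3 = (7 - 8)*8 - 3 = -1*8 - 3 = -8 - 3 = -11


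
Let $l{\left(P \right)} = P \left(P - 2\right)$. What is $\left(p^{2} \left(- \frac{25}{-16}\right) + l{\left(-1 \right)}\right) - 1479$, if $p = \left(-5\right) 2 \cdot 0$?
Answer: $-1476$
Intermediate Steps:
$l{\left(P \right)} = P \left(-2 + P\right)$
$p = 0$ ($p = \left(-10\right) 0 = 0$)
$\left(p^{2} \left(- \frac{25}{-16}\right) + l{\left(-1 \right)}\right) - 1479 = \left(0^{2} \left(- \frac{25}{-16}\right) - \left(-2 - 1\right)\right) - 1479 = \left(0 \left(- \frac{25 \left(-1\right)}{16}\right) - -3\right) - 1479 = \left(0 \left(\left(-1\right) \left(- \frac{25}{16}\right)\right) + 3\right) - 1479 = \left(0 \cdot \frac{25}{16} + 3\right) - 1479 = \left(0 + 3\right) - 1479 = 3 - 1479 = -1476$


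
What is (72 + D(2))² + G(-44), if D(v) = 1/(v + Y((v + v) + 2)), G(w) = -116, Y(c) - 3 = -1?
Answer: 81665/16 ≈ 5104.1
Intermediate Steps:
Y(c) = 2 (Y(c) = 3 - 1 = 2)
D(v) = 1/(2 + v) (D(v) = 1/(v + 2) = 1/(2 + v))
(72 + D(2))² + G(-44) = (72 + 1/(2 + 2))² - 116 = (72 + 1/4)² - 116 = (72 + ¼)² - 116 = (289/4)² - 116 = 83521/16 - 116 = 81665/16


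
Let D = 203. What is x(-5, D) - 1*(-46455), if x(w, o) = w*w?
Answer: 46480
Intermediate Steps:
x(w, o) = w²
x(-5, D) - 1*(-46455) = (-5)² - 1*(-46455) = 25 + 46455 = 46480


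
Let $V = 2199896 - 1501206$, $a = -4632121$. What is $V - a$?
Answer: $5330811$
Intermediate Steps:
$V = 698690$
$V - a = 698690 - -4632121 = 698690 + 4632121 = 5330811$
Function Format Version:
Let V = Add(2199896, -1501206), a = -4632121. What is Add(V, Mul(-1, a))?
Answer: 5330811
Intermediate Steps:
V = 698690
Add(V, Mul(-1, a)) = Add(698690, Mul(-1, -4632121)) = Add(698690, 4632121) = 5330811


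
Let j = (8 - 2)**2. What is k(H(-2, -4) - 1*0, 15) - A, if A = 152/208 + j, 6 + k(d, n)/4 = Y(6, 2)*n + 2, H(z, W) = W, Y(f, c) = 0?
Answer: -1371/26 ≈ -52.731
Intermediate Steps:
j = 36 (j = 6**2 = 36)
k(d, n) = -16 (k(d, n) = -24 + 4*(0*n + 2) = -24 + 4*(0 + 2) = -24 + 4*2 = -24 + 8 = -16)
A = 955/26 (A = 152/208 + 36 = 152*(1/208) + 36 = 19/26 + 36 = 955/26 ≈ 36.731)
k(H(-2, -4) - 1*0, 15) - A = -16 - 1*955/26 = -16 - 955/26 = -1371/26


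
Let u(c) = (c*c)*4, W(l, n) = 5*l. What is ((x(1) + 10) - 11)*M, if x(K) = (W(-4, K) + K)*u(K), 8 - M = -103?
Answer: -8547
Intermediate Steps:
M = 111 (M = 8 - 1*(-103) = 8 + 103 = 111)
u(c) = 4*c² (u(c) = c²*4 = 4*c²)
x(K) = 4*K²*(-20 + K) (x(K) = (5*(-4) + K)*(4*K²) = (-20 + K)*(4*K²) = 4*K²*(-20 + K))
((x(1) + 10) - 11)*M = ((4*1²*(-20 + 1) + 10) - 11)*111 = ((4*1*(-19) + 10) - 11)*111 = ((-76 + 10) - 11)*111 = (-66 - 11)*111 = -77*111 = -8547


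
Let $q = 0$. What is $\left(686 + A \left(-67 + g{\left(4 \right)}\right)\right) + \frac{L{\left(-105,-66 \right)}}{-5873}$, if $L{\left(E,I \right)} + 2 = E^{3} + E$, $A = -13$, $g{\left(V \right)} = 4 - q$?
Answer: $\frac{9996597}{5873} \approx 1702.1$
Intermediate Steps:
$g{\left(V \right)} = 4$ ($g{\left(V \right)} = 4 - 0 = 4 + 0 = 4$)
$L{\left(E,I \right)} = -2 + E + E^{3}$ ($L{\left(E,I \right)} = -2 + \left(E^{3} + E\right) = -2 + \left(E + E^{3}\right) = -2 + E + E^{3}$)
$\left(686 + A \left(-67 + g{\left(4 \right)}\right)\right) + \frac{L{\left(-105,-66 \right)}}{-5873} = \left(686 - 13 \left(-67 + 4\right)\right) + \frac{-2 - 105 + \left(-105\right)^{3}}{-5873} = \left(686 - -819\right) + \left(-2 - 105 - 1157625\right) \left(- \frac{1}{5873}\right) = \left(686 + 819\right) - - \frac{1157732}{5873} = 1505 + \frac{1157732}{5873} = \frac{9996597}{5873}$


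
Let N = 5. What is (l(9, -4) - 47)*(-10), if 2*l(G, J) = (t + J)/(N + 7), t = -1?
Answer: 5665/12 ≈ 472.08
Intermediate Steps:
l(G, J) = -1/24 + J/24 (l(G, J) = ((-1 + J)/(5 + 7))/2 = ((-1 + J)/12)/2 = ((-1 + J)*(1/12))/2 = (-1/12 + J/12)/2 = -1/24 + J/24)
(l(9, -4) - 47)*(-10) = ((-1/24 + (1/24)*(-4)) - 47)*(-10) = ((-1/24 - ⅙) - 47)*(-10) = (-5/24 - 47)*(-10) = -1133/24*(-10) = 5665/12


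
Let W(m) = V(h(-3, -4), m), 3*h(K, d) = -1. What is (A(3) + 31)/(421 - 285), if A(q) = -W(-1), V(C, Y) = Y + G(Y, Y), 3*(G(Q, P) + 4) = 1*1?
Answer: 107/408 ≈ 0.26225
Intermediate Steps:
G(Q, P) = -11/3 (G(Q, P) = -4 + (1*1)/3 = -4 + (1/3)*1 = -4 + 1/3 = -11/3)
h(K, d) = -1/3 (h(K, d) = (1/3)*(-1) = -1/3)
V(C, Y) = -11/3 + Y (V(C, Y) = Y - 11/3 = -11/3 + Y)
W(m) = -11/3 + m
A(q) = 14/3 (A(q) = -(-11/3 - 1) = -1*(-14/3) = 14/3)
(A(3) + 31)/(421 - 285) = (14/3 + 31)/(421 - 285) = (107/3)/136 = (107/3)*(1/136) = 107/408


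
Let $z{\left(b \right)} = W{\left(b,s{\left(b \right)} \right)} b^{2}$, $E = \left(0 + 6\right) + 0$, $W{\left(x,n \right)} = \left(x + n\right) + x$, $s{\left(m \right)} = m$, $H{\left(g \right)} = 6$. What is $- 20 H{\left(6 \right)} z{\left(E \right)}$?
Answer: $-77760$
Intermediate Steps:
$W{\left(x,n \right)} = n + 2 x$ ($W{\left(x,n \right)} = \left(n + x\right) + x = n + 2 x$)
$E = 6$ ($E = 6 + 0 = 6$)
$z{\left(b \right)} = 3 b^{3}$ ($z{\left(b \right)} = \left(b + 2 b\right) b^{2} = 3 b b^{2} = 3 b^{3}$)
$- 20 H{\left(6 \right)} z{\left(E \right)} = \left(-20\right) 6 \cdot 3 \cdot 6^{3} = - 120 \cdot 3 \cdot 216 = \left(-120\right) 648 = -77760$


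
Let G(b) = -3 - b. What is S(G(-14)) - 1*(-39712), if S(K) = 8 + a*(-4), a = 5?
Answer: 39700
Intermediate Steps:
S(K) = -12 (S(K) = 8 + 5*(-4) = 8 - 20 = -12)
S(G(-14)) - 1*(-39712) = -12 - 1*(-39712) = -12 + 39712 = 39700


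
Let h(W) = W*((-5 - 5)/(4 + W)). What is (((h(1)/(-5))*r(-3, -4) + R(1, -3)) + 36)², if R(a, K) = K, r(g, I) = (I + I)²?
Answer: 85849/25 ≈ 3434.0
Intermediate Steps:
r(g, I) = 4*I² (r(g, I) = (2*I)² = 4*I²)
h(W) = -10*W/(4 + W) (h(W) = W*(-10/(4 + W)) = -10*W/(4 + W))
(((h(1)/(-5))*r(-3, -4) + R(1, -3)) + 36)² = (((-10*1/(4 + 1)/(-5))*(4*(-4)²) - 3) + 36)² = (((-10*1/5*(-⅕))*(4*16) - 3) + 36)² = (((-10*1*⅕*(-⅕))*64 - 3) + 36)² = ((-2*(-⅕)*64 - 3) + 36)² = (((⅖)*64 - 3) + 36)² = ((128/5 - 3) + 36)² = (113/5 + 36)² = (293/5)² = 85849/25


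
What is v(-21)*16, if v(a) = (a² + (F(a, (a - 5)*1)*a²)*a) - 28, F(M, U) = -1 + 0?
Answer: 154784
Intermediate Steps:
F(M, U) = -1
v(a) = -28 + a² - a³ (v(a) = (a² + (-a²)*a) - 28 = (a² - a³) - 28 = -28 + a² - a³)
v(-21)*16 = (-28 + (-21)² - 1*(-21)³)*16 = (-28 + 441 - 1*(-9261))*16 = (-28 + 441 + 9261)*16 = 9674*16 = 154784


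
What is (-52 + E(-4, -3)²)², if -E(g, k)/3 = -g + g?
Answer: 2704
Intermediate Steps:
E(g, k) = 0 (E(g, k) = -3*(-g + g) = -3*0 = 0)
(-52 + E(-4, -3)²)² = (-52 + 0²)² = (-52 + 0)² = (-52)² = 2704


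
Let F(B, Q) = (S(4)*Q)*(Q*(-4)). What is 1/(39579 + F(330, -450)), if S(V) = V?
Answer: -1/3200421 ≈ -3.1246e-7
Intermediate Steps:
F(B, Q) = -16*Q² (F(B, Q) = (4*Q)*(Q*(-4)) = (4*Q)*(-4*Q) = -16*Q²)
1/(39579 + F(330, -450)) = 1/(39579 - 16*(-450)²) = 1/(39579 - 16*202500) = 1/(39579 - 3240000) = 1/(-3200421) = -1/3200421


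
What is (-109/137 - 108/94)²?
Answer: 156775441/41460721 ≈ 3.7813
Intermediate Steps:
(-109/137 - 108/94)² = (-109*1/137 - 108*1/94)² = (-109/137 - 54/47)² = (-12521/6439)² = 156775441/41460721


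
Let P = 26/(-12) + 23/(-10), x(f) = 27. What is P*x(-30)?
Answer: -603/5 ≈ -120.60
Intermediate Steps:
P = -67/15 (P = 26*(-1/12) + 23*(-⅒) = -13/6 - 23/10 = -67/15 ≈ -4.4667)
P*x(-30) = -67/15*27 = -603/5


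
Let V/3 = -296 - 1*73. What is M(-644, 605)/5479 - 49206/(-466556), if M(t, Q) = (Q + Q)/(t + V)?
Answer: 235752248207/2238005913662 ≈ 0.10534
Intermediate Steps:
V = -1107 (V = 3*(-296 - 1*73) = 3*(-296 - 73) = 3*(-369) = -1107)
M(t, Q) = 2*Q/(-1107 + t) (M(t, Q) = (Q + Q)/(t - 1107) = (2*Q)/(-1107 + t) = 2*Q/(-1107 + t))
M(-644, 605)/5479 - 49206/(-466556) = (2*605/(-1107 - 644))/5479 - 49206/(-466556) = (2*605/(-1751))*(1/5479) - 49206*(-1/466556) = (2*605*(-1/1751))*(1/5479) + 24603/233278 = -1210/1751*1/5479 + 24603/233278 = -1210/9593729 + 24603/233278 = 235752248207/2238005913662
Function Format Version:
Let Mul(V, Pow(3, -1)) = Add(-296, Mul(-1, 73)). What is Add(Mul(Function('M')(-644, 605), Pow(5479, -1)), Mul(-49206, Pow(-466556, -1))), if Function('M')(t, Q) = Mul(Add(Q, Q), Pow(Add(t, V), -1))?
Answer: Rational(235752248207, 2238005913662) ≈ 0.10534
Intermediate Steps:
V = -1107 (V = Mul(3, Add(-296, Mul(-1, 73))) = Mul(3, Add(-296, -73)) = Mul(3, -369) = -1107)
Function('M')(t, Q) = Mul(2, Q, Pow(Add(-1107, t), -1)) (Function('M')(t, Q) = Mul(Add(Q, Q), Pow(Add(t, -1107), -1)) = Mul(Mul(2, Q), Pow(Add(-1107, t), -1)) = Mul(2, Q, Pow(Add(-1107, t), -1)))
Add(Mul(Function('M')(-644, 605), Pow(5479, -1)), Mul(-49206, Pow(-466556, -1))) = Add(Mul(Mul(2, 605, Pow(Add(-1107, -644), -1)), Pow(5479, -1)), Mul(-49206, Pow(-466556, -1))) = Add(Mul(Mul(2, 605, Pow(-1751, -1)), Rational(1, 5479)), Mul(-49206, Rational(-1, 466556))) = Add(Mul(Mul(2, 605, Rational(-1, 1751)), Rational(1, 5479)), Rational(24603, 233278)) = Add(Mul(Rational(-1210, 1751), Rational(1, 5479)), Rational(24603, 233278)) = Add(Rational(-1210, 9593729), Rational(24603, 233278)) = Rational(235752248207, 2238005913662)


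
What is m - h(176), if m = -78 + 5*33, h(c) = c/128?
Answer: 685/8 ≈ 85.625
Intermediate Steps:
h(c) = c/128 (h(c) = c*(1/128) = c/128)
m = 87 (m = -78 + 165 = 87)
m - h(176) = 87 - 176/128 = 87 - 1*11/8 = 87 - 11/8 = 685/8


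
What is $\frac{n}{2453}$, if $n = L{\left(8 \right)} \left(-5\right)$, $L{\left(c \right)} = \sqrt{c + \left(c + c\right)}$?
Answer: $- \frac{10 \sqrt{6}}{2453} \approx -0.0099857$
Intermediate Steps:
$L{\left(c \right)} = \sqrt{3} \sqrt{c}$ ($L{\left(c \right)} = \sqrt{c + 2 c} = \sqrt{3 c} = \sqrt{3} \sqrt{c}$)
$n = - 10 \sqrt{6}$ ($n = \sqrt{3} \sqrt{8} \left(-5\right) = \sqrt{3} \cdot 2 \sqrt{2} \left(-5\right) = 2 \sqrt{6} \left(-5\right) = - 10 \sqrt{6} \approx -24.495$)
$\frac{n}{2453} = \frac{\left(-10\right) \sqrt{6}}{2453} = - 10 \sqrt{6} \cdot \frac{1}{2453} = - \frac{10 \sqrt{6}}{2453}$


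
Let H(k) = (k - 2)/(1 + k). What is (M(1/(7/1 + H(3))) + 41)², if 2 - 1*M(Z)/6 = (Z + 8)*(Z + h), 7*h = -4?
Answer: 190636151161/34656769 ≈ 5500.7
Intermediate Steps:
H(k) = (-2 + k)/(1 + k)
h = -4/7 (h = (⅐)*(-4) = -4/7 ≈ -0.57143)
M(Z) = 12 - 6*(8 + Z)*(-4/7 + Z) (M(Z) = 12 - 6*(Z + 8)*(Z - 4/7) = 12 - 6*(8 + Z)*(-4/7 + Z))
(M(1/(7/1 + H(3))) + 41)² = ((276/7 - 6/(7/1 + (-2 + 3)/(1 + 3))² - 312/(7*(7/1 + (-2 + 3)/(1 + 3)))) + 41)² = ((276/7 - 6/(7*1 + 1/4)² - 312/(7*(7*1 + 1/4))) + 41)² = ((276/7 - 6/(7 + (¼)*1)² - 312/(7*(7 + (¼)*1))) + 41)² = ((276/7 - 6/(7 + ¼)² - 312/(7*(7 + ¼))) + 41)² = ((276/7 - 6*(1/(29/4))² - 312/(7*29/4)) + 41)² = ((276/7 - 6*(4/29)² - 312/7*4/29) + 41)² = ((276/7 - 6*16/841 - 1248/203) + 41)² = ((276/7 - 96/841 - 1248/203) + 41)² = (195252/5887 + 41)² = (436619/5887)² = 190636151161/34656769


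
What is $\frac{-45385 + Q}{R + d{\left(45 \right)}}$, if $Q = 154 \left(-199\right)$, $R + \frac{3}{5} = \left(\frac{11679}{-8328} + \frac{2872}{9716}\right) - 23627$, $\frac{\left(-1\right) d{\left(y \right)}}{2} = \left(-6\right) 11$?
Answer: $\frac{7387171960}{2282940031} \approx 3.2358$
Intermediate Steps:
$d{\left(y \right)} = 132$ ($d{\left(y \right)} = - 2 \left(\left(-6\right) 11\right) = \left(-2\right) \left(-66\right) = 132$)
$R = - \frac{2295765151}{97160}$ ($R = - \frac{3}{5} + \left(\left(\frac{11679}{-8328} + \frac{2872}{9716}\right) - 23627\right) = - \frac{3}{5} + \left(\left(11679 \left(- \frac{1}{8328}\right) + 2872 \cdot \frac{1}{9716}\right) - 23627\right) = - \frac{3}{5} + \left(\left(- \frac{3893}{2776} + \frac{718}{2429}\right) - 23627\right) = - \frac{3}{5} - \frac{459141371}{19432} = - \frac{2295765151}{97160} \approx -23629.0$)
$Q = -30646$
$\frac{-45385 + Q}{R + d{\left(45 \right)}} = \frac{-45385 - 30646}{- \frac{2295765151}{97160} + 132} = - \frac{76031}{- \frac{2282940031}{97160}} = \left(-76031\right) \left(- \frac{97160}{2282940031}\right) = \frac{7387171960}{2282940031}$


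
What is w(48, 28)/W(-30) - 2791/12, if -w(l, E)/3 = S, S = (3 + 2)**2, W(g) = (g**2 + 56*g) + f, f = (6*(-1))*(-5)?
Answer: -13949/60 ≈ -232.48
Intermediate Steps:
f = 30 (f = -6*(-5) = 30)
W(g) = 30 + g**2 + 56*g (W(g) = (g**2 + 56*g) + 30 = 30 + g**2 + 56*g)
S = 25 (S = 5**2 = 25)
w(l, E) = -75 (w(l, E) = -3*25 = -75)
w(48, 28)/W(-30) - 2791/12 = -75/(30 + (-30)**2 + 56*(-30)) - 2791/12 = -75/(30 + 900 - 1680) - 2791*1/12 = -75/(-750) - 2791/12 = -75*(-1/750) - 2791/12 = 1/10 - 2791/12 = -13949/60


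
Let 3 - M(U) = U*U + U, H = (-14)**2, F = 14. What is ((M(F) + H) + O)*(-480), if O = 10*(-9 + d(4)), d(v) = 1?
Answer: 43680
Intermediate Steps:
H = 196
M(U) = 3 - U - U**2 (M(U) = 3 - (U*U + U) = 3 - (U**2 + U) = 3 - (U + U**2) = 3 + (-U - U**2) = 3 - U - U**2)
O = -80 (O = 10*(-9 + 1) = 10*(-8) = -80)
((M(F) + H) + O)*(-480) = (((3 - 1*14 - 1*14**2) + 196) - 80)*(-480) = (((3 - 14 - 1*196) + 196) - 80)*(-480) = (((3 - 14 - 196) + 196) - 80)*(-480) = ((-207 + 196) - 80)*(-480) = (-11 - 80)*(-480) = -91*(-480) = 43680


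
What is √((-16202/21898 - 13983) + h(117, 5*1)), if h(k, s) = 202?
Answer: I*√1652163260230/10949 ≈ 117.4*I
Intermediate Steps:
√((-16202/21898 - 13983) + h(117, 5*1)) = √((-16202/21898 - 13983) + 202) = √((-16202*1/21898 - 13983) + 202) = √((-8101/10949 - 13983) + 202) = √(-153107968/10949 + 202) = √(-150896270/10949) = I*√1652163260230/10949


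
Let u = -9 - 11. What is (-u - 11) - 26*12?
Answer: -303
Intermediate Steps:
u = -20
(-u - 11) - 26*12 = (-1*(-20) - 11) - 26*12 = (20 - 11) - 312 = 9 - 312 = -303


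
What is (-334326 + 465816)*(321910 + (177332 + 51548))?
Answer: 72423377100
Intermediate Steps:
(-334326 + 465816)*(321910 + (177332 + 51548)) = 131490*(321910 + 228880) = 131490*550790 = 72423377100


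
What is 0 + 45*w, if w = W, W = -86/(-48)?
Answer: 645/8 ≈ 80.625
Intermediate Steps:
W = 43/24 (W = -86*(-1/48) = 43/24 ≈ 1.7917)
w = 43/24 ≈ 1.7917
0 + 45*w = 0 + 45*(43/24) = 0 + 645/8 = 645/8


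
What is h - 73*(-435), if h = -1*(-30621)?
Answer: 62376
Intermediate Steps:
h = 30621
h - 73*(-435) = 30621 - 73*(-435) = 30621 + 31755 = 62376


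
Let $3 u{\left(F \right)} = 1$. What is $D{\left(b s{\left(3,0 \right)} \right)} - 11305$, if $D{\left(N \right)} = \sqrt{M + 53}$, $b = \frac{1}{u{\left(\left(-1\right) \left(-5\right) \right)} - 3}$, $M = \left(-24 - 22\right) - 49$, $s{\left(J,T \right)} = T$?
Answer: $-11305 + i \sqrt{42} \approx -11305.0 + 6.4807 i$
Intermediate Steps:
$u{\left(F \right)} = \frac{1}{3}$ ($u{\left(F \right)} = \frac{1}{3} \cdot 1 = \frac{1}{3}$)
$M = -95$ ($M = \left(-24 - 22\right) - 49 = -46 - 49 = -95$)
$b = - \frac{3}{8}$ ($b = \frac{1}{\frac{1}{3} - 3} = \frac{1}{- \frac{8}{3}} = - \frac{3}{8} \approx -0.375$)
$D{\left(N \right)} = i \sqrt{42}$ ($D{\left(N \right)} = \sqrt{-95 + 53} = \sqrt{-42} = i \sqrt{42}$)
$D{\left(b s{\left(3,0 \right)} \right)} - 11305 = i \sqrt{42} - 11305 = -11305 + i \sqrt{42}$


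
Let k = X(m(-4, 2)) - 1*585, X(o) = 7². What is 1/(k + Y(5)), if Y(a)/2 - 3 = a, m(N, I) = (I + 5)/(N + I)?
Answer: -1/520 ≈ -0.0019231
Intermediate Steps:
m(N, I) = (5 + I)/(I + N)
X(o) = 49
Y(a) = 6 + 2*a
k = -536 (k = 49 - 1*585 = 49 - 585 = -536)
1/(k + Y(5)) = 1/(-536 + (6 + 2*5)) = 1/(-536 + (6 + 10)) = 1/(-536 + 16) = 1/(-520) = -1/520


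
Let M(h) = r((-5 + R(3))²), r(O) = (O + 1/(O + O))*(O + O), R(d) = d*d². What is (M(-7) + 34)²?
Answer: 219536291209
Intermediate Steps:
R(d) = d³
r(O) = 2*O*(O + 1/(2*O)) (r(O) = (O + 1/(2*O))*(2*O) = 2*O*(O + 1/(2*O)))
M(h) = 468513 (M(h) = 1 + 2*((-5 + 3³)²)² = 1 + 2*((-5 + 27)²)² = 1 + 2*(22²)² = 1 + 2*484² = 1 + 2*234256 = 1 + 468512 = 468513)
(M(-7) + 34)² = (468513 + 34)² = 468547² = 219536291209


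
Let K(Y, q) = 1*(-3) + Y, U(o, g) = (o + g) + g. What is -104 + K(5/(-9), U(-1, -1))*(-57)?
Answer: 296/3 ≈ 98.667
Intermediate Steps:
U(o, g) = o + 2*g (U(o, g) = (g + o) + g = o + 2*g)
K(Y, q) = -3 + Y
-104 + K(5/(-9), U(-1, -1))*(-57) = -104 + (-3 + 5/(-9))*(-57) = -104 + (-3 + 5*(-⅑))*(-57) = -104 + (-3 - 5/9)*(-57) = -104 - 32/9*(-57) = -104 + 608/3 = 296/3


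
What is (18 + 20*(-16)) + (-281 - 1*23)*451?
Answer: -137406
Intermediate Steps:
(18 + 20*(-16)) + (-281 - 1*23)*451 = (18 - 320) + (-281 - 23)*451 = -302 - 304*451 = -302 - 137104 = -137406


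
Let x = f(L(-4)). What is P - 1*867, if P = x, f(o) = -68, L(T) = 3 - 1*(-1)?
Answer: -935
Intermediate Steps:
L(T) = 4 (L(T) = 3 + 1 = 4)
x = -68
P = -68
P - 1*867 = -68 - 1*867 = -68 - 867 = -935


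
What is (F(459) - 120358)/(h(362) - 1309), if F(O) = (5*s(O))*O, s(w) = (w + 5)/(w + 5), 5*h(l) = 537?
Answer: 590315/6008 ≈ 98.255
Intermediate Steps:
h(l) = 537/5 (h(l) = (⅕)*537 = 537/5)
s(w) = 1 (s(w) = (5 + w)/(5 + w) = 1)
F(O) = 5*O (F(O) = (5*1)*O = 5*O)
(F(459) - 120358)/(h(362) - 1309) = (5*459 - 120358)/(537/5 - 1309) = (2295 - 120358)/(-6008/5) = -118063*(-5/6008) = 590315/6008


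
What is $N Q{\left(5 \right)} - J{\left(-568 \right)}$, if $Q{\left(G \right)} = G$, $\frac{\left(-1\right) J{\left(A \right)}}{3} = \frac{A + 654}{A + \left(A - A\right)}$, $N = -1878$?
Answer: $- \frac{2666889}{284} \approx -9390.5$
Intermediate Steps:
$J{\left(A \right)} = - \frac{3 \left(654 + A\right)}{A}$ ($J{\left(A \right)} = - 3 \frac{A + 654}{A + \left(A - A\right)} = - 3 \frac{654 + A}{A + 0} = - 3 \frac{654 + A}{A} = - \frac{3 \left(654 + A\right)}{A}$)
$N Q{\left(5 \right)} - J{\left(-568 \right)} = \left(-1878\right) 5 - \left(-3 - \frac{1962}{-568}\right) = -9390 - \left(-3 - - \frac{981}{284}\right) = -9390 - \left(-3 + \frac{981}{284}\right) = -9390 - \frac{129}{284} = - \frac{2666889}{284}$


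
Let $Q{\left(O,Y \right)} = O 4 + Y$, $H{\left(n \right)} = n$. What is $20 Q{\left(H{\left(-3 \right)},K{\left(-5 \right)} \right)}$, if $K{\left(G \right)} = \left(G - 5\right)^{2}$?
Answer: $1760$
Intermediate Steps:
$K{\left(G \right)} = \left(-5 + G\right)^{2}$
$Q{\left(O,Y \right)} = Y + 4 O$ ($Q{\left(O,Y \right)} = 4 O + Y = Y + 4 O$)
$20 Q{\left(H{\left(-3 \right)},K{\left(-5 \right)} \right)} = 20 \left(\left(-5 - 5\right)^{2} + 4 \left(-3\right)\right) = 20 \left(\left(-10\right)^{2} - 12\right) = 20 \left(100 - 12\right) = 20 \cdot 88 = 1760$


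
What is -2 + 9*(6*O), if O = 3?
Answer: 160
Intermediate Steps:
-2 + 9*(6*O) = -2 + 9*(6*3) = -2 + 9*18 = -2 + 162 = 160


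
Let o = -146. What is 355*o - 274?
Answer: -52104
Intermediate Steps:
355*o - 274 = 355*(-146) - 274 = -51830 - 274 = -52104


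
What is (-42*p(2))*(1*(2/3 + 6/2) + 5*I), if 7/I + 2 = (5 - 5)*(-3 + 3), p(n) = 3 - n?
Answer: 581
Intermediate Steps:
I = -7/2 (I = 7/(-2 + (5 - 5)*(-3 + 3)) = 7/(-2 + 0*0) = 7/(-2 + 0) = 7/(-2) = 7*(-½) = -7/2 ≈ -3.5000)
(-42*p(2))*(1*(2/3 + 6/2) + 5*I) = (-42*(3 - 1*2))*(1*(2/3 + 6/2) + 5*(-7/2)) = (-42*(3 - 2))*(1*(2*(⅓) + 6*(½)) - 35/2) = (-42*1)*(1*(⅔ + 3) - 35/2) = -42*(1*(11/3) - 35/2) = -42*(11/3 - 35/2) = -42*(-83/6) = 581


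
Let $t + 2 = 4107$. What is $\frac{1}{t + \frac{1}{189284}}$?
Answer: $\frac{189284}{777010821} \approx 0.00024361$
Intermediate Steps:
$t = 4105$ ($t = -2 + 4107 = 4105$)
$\frac{1}{t + \frac{1}{189284}} = \frac{1}{4105 + \frac{1}{189284}} = \frac{1}{\frac{777010821}{189284}} = \frac{189284}{777010821}$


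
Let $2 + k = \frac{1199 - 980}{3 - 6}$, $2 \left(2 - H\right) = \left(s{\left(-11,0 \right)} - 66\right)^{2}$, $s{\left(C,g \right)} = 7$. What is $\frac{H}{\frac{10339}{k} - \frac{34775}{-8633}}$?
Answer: $\frac{2251270575}{173296924} \approx 12.991$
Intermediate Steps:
$H = - \frac{3477}{2}$ ($H = 2 - \frac{\left(7 - 66\right)^{2}}{2} = 2 - \frac{\left(-59\right)^{2}}{2} = 2 - \frac{3481}{2} = - \frac{3477}{2} \approx -1738.5$)
$k = -75$ ($k = -2 + \frac{1199 - 980}{3 - 6} = -2 + \frac{1199 - 980}{-3} = -2 + 219 \left(- \frac{1}{3}\right) = -2 - 73 = -75$)
$\frac{H}{\frac{10339}{k} - \frac{34775}{-8633}} = - \frac{3477}{2 \left(\frac{10339}{-75} - \frac{34775}{-8633}\right)} = - \frac{3477}{2 \left(10339 \left(- \frac{1}{75}\right) - - \frac{34775}{8633}\right)} = - \frac{3477}{2 \left(- \frac{10339}{75} + \frac{34775}{8633}\right)} = - \frac{3477}{2 \left(- \frac{86648462}{647475}\right)} = \left(- \frac{3477}{2}\right) \left(- \frac{647475}{86648462}\right) = \frac{2251270575}{173296924}$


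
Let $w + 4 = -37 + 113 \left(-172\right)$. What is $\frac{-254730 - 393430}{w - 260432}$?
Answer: $\frac{648160}{279909} \approx 2.3156$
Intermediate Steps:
$w = -19477$ ($w = -4 + \left(-37 + 113 \left(-172\right)\right) = -4 - 19473 = -19477$)
$\frac{-254730 - 393430}{w - 260432} = \frac{-254730 - 393430}{-19477 - 260432} = - \frac{648160}{-279909} = \left(-648160\right) \left(- \frac{1}{279909}\right) = \frac{648160}{279909}$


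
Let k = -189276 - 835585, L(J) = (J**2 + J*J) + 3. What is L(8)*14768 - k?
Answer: 2959469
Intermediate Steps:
L(J) = 3 + 2*J**2 (L(J) = (J**2 + J**2) + 3 = 2*J**2 + 3 = 3 + 2*J**2)
k = -1024861
L(8)*14768 - k = (3 + 2*8**2)*14768 - 1*(-1024861) = (3 + 2*64)*14768 + 1024861 = (3 + 128)*14768 + 1024861 = 131*14768 + 1024861 = 1934608 + 1024861 = 2959469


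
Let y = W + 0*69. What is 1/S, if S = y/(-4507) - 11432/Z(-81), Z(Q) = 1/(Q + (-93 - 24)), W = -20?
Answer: 4507/10201756772 ≈ 4.4179e-7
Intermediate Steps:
y = -20 (y = -20 + 0*69 = -20 + 0 = -20)
Z(Q) = 1/(-117 + Q) (Z(Q) = 1/(Q - 117) = 1/(-117 + Q))
S = 10201756772/4507 (S = -20/(-4507) - 11432/(1/(-117 - 81)) = -20*(-1/4507) - 11432/(1/(-198)) = 20/4507 - 11432/(-1/198) = 20/4507 - 11432*(-198) = 20/4507 + 2263536 = 10201756772/4507 ≈ 2.2635e+6)
1/S = 1/(10201756772/4507) = 4507/10201756772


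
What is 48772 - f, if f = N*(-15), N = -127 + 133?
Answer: 48862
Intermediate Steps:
N = 6
f = -90 (f = 6*(-15) = -90)
48772 - f = 48772 - 1*(-90) = 48772 + 90 = 48862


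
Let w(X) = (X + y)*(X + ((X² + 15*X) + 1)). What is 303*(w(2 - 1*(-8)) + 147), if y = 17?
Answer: 2179782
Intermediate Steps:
w(X) = (17 + X)*(1 + X² + 16*X) (w(X) = (X + 17)*(X + ((X² + 15*X) + 1)) = (17 + X)*(X + (1 + X² + 15*X)) = (17 + X)*(1 + X² + 16*X))
303*(w(2 - 1*(-8)) + 147) = 303*((17 + (2 - 1*(-8))³ + 33*(2 - 1*(-8))² + 273*(2 - 1*(-8))) + 147) = 303*((17 + (2 + 8)³ + 33*(2 + 8)² + 273*(2 + 8)) + 147) = 303*((17 + 10³ + 33*10² + 273*10) + 147) = 303*((17 + 1000 + 33*100 + 2730) + 147) = 303*((17 + 1000 + 3300 + 2730) + 147) = 303*(7047 + 147) = 303*7194 = 2179782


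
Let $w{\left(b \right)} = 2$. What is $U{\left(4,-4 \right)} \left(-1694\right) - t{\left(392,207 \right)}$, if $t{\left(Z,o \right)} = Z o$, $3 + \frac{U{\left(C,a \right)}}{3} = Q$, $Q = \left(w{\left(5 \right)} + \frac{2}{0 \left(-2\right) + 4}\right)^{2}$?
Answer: $- \frac{195321}{2} \approx -97661.0$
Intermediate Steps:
$Q = \frac{25}{4}$ ($Q = \left(2 + \frac{2}{0 \left(-2\right) + 4}\right)^{2} = \left(2 + \frac{2}{0 + 4}\right)^{2} = \left(2 + \frac{2}{4}\right)^{2} = \left(2 + 2 \cdot \frac{1}{4}\right)^{2} = \left(2 + \frac{1}{2}\right)^{2} = \left(\frac{5}{2}\right)^{2} = \frac{25}{4} \approx 6.25$)
$U{\left(C,a \right)} = \frac{39}{4}$ ($U{\left(C,a \right)} = -9 + 3 \cdot \frac{25}{4} = -9 + \frac{75}{4} = \frac{39}{4}$)
$U{\left(4,-4 \right)} \left(-1694\right) - t{\left(392,207 \right)} = \frac{39}{4} \left(-1694\right) - 392 \cdot 207 = - \frac{33033}{2} - 81144 = - \frac{195321}{2}$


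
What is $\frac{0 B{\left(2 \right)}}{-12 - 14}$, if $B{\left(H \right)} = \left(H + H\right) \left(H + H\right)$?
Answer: $0$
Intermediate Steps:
$B{\left(H \right)} = 4 H^{2}$ ($B{\left(H \right)} = 2 H 2 H = 4 H^{2}$)
$\frac{0 B{\left(2 \right)}}{-12 - 14} = \frac{0 \cdot 4 \cdot 2^{2}}{-12 - 14} = \frac{0 \cdot 4 \cdot 4}{-26} = 0 \cdot 16 \left(- \frac{1}{26}\right) = 0 \left(- \frac{1}{26}\right) = 0$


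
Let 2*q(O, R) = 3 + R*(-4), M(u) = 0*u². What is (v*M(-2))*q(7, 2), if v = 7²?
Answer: 0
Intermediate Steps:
v = 49
M(u) = 0
q(O, R) = 3/2 - 2*R (q(O, R) = (3 + R*(-4))/2 = (3 - 4*R)/2 = 3/2 - 2*R)
(v*M(-2))*q(7, 2) = (49*0)*(3/2 - 2*2) = 0*(3/2 - 4) = 0*(-5/2) = 0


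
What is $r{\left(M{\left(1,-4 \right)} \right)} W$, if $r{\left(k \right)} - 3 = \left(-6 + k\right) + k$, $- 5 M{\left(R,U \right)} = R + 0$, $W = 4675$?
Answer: $-15895$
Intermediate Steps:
$M{\left(R,U \right)} = - \frac{R}{5}$ ($M{\left(R,U \right)} = - \frac{R + 0}{5} = - \frac{R}{5}$)
$r{\left(k \right)} = -3 + 2 k$ ($r{\left(k \right)} = 3 + \left(\left(-6 + k\right) + k\right) = 3 + \left(-6 + 2 k\right) = -3 + 2 k$)
$r{\left(M{\left(1,-4 \right)} \right)} W = \left(-3 + 2 \left(\left(- \frac{1}{5}\right) 1\right)\right) 4675 = \left(-3 + 2 \left(- \frac{1}{5}\right)\right) 4675 = \left(-3 - \frac{2}{5}\right) 4675 = \left(- \frac{17}{5}\right) 4675 = -15895$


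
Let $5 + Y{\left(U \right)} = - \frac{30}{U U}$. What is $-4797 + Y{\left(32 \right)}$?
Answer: $- \frac{2458639}{512} \approx -4802.0$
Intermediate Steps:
$Y{\left(U \right)} = -5 - \frac{30}{U^{2}}$ ($Y{\left(U \right)} = -5 - \frac{30}{U U} = -5 - \frac{30}{U^{2}}$)
$-4797 + Y{\left(32 \right)} = -4797 - \left(5 + \frac{30}{1024}\right) = -4797 - \frac{2575}{512} = - \frac{2458639}{512}$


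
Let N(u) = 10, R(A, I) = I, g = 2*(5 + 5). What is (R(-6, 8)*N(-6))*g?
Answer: 1600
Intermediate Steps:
g = 20 (g = 2*10 = 20)
(R(-6, 8)*N(-6))*g = (8*10)*20 = 80*20 = 1600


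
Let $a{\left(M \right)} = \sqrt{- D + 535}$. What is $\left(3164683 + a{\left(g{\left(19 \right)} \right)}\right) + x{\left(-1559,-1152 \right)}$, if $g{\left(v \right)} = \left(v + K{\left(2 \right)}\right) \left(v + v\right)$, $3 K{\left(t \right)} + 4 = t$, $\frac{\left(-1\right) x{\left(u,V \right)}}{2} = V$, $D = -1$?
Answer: $3166987 + 2 \sqrt{134} \approx 3.167 \cdot 10^{6}$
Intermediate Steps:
$x{\left(u,V \right)} = - 2 V$
$K{\left(t \right)} = - \frac{4}{3} + \frac{t}{3}$
$g{\left(v \right)} = 2 v \left(- \frac{2}{3} + v\right)$ ($g{\left(v \right)} = \left(v + \left(- \frac{4}{3} + \frac{1}{3} \cdot 2\right)\right) \left(v + v\right) = \left(v + \left(- \frac{4}{3} + \frac{2}{3}\right)\right) 2 v = \left(v - \frac{2}{3}\right) 2 v = \left(- \frac{2}{3} + v\right) 2 v = 2 v \left(- \frac{2}{3} + v\right)$)
$a{\left(M \right)} = 2 \sqrt{134}$ ($a{\left(M \right)} = \sqrt{\left(-1\right) \left(-1\right) + 535} = \sqrt{1 + 535} = \sqrt{536} = 2 \sqrt{134}$)
$\left(3164683 + a{\left(g{\left(19 \right)} \right)}\right) + x{\left(-1559,-1152 \right)} = \left(3164683 + 2 \sqrt{134}\right) - -2304 = \left(3164683 + 2 \sqrt{134}\right) + 2304 = 3166987 + 2 \sqrt{134}$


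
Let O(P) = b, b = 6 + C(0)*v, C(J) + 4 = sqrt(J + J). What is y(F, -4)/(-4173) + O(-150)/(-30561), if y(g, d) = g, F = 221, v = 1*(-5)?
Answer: -175961/3270027 ≈ -0.053810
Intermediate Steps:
v = -5
C(J) = -4 + sqrt(2)*sqrt(J) (C(J) = -4 + sqrt(J + J) = -4 + sqrt(2*J) = -4 + sqrt(2)*sqrt(J))
b = 26 (b = 6 + (-4 + sqrt(2)*sqrt(0))*(-5) = 6 + (-4 + sqrt(2)*0)*(-5) = 6 + (-4 + 0)*(-5) = 6 - 4*(-5) = 6 + 20 = 26)
O(P) = 26
y(F, -4)/(-4173) + O(-150)/(-30561) = 221/(-4173) + 26/(-30561) = 221*(-1/4173) + 26*(-1/30561) = -17/321 - 26/30561 = -175961/3270027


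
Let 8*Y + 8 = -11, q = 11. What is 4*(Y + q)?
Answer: 69/2 ≈ 34.500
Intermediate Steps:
Y = -19/8 (Y = -1 + (⅛)*(-11) = -1 - 11/8 = -19/8 ≈ -2.3750)
4*(Y + q) = 4*(-19/8 + 11) = 4*(69/8) = 69/2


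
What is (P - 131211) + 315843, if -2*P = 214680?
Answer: 77292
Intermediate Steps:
P = -107340 (P = -1/2*214680 = -107340)
(P - 131211) + 315843 = (-107340 - 131211) + 315843 = -238551 + 315843 = 77292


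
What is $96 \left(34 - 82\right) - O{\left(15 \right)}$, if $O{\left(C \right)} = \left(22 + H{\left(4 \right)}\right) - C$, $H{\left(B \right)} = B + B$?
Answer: $-4623$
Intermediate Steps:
$H{\left(B \right)} = 2 B$
$O{\left(C \right)} = 30 - C$ ($O{\left(C \right)} = \left(22 + 2 \cdot 4\right) - C = \left(22 + 8\right) - C = 30 - C$)
$96 \left(34 - 82\right) - O{\left(15 \right)} = 96 \left(34 - 82\right) - \left(30 - 15\right) = 96 \left(-48\right) - \left(30 - 15\right) = -4608 - 15 = -4623$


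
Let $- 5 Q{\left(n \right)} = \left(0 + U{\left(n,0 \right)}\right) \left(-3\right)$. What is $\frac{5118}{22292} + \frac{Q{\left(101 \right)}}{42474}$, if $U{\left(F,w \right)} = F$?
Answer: $\frac{45569339}{197256335} \approx 0.23102$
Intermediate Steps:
$Q{\left(n \right)} = \frac{3 n}{5}$ ($Q{\left(n \right)} = - \frac{\left(0 + n\right) \left(-3\right)}{5} = - \frac{n \left(-3\right)}{5} = - \frac{\left(-3\right) n}{5} = \frac{3 n}{5}$)
$\frac{5118}{22292} + \frac{Q{\left(101 \right)}}{42474} = \frac{5118}{22292} + \frac{\frac{3}{5} \cdot 101}{42474} = 5118 \cdot \frac{1}{22292} + \frac{303}{5} \cdot \frac{1}{42474} = \frac{2559}{11146} + \frac{101}{70790} = \frac{45569339}{197256335}$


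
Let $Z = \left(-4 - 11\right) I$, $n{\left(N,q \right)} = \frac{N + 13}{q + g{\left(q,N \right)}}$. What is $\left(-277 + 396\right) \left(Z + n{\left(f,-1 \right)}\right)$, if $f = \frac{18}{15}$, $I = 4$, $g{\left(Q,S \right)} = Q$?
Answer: $- \frac{79849}{10} \approx -7984.9$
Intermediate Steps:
$f = \frac{6}{5}$ ($f = 18 \cdot \frac{1}{15} = \frac{6}{5} \approx 1.2$)
$n{\left(N,q \right)} = \frac{13 + N}{2 q}$ ($n{\left(N,q \right)} = \frac{N + 13}{q + q} = \frac{13 + N}{2 q}$)
$Z = -60$ ($Z = \left(-4 - 11\right) 4 = \left(-15\right) 4 = -60$)
$\left(-277 + 396\right) \left(Z + n{\left(f,-1 \right)}\right) = \left(-277 + 396\right) \left(-60 + \frac{13 + \frac{6}{5}}{2 \left(-1\right)}\right) = 119 \left(-60 + \frac{1}{2} \left(-1\right) \frac{71}{5}\right) = 119 \left(-60 - \frac{71}{10}\right) = 119 \left(- \frac{671}{10}\right) = - \frac{79849}{10}$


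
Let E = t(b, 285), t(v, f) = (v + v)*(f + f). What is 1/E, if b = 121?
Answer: 1/137940 ≈ 7.2495e-6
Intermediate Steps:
t(v, f) = 4*f*v (t(v, f) = (2*v)*(2*f) = 4*f*v)
E = 137940 (E = 4*285*121 = 137940)
1/E = 1/137940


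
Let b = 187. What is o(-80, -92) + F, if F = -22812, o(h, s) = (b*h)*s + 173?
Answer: 1353681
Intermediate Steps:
o(h, s) = 173 + 187*h*s (o(h, s) = (187*h)*s + 173 = 187*h*s + 173 = 173 + 187*h*s)
o(-80, -92) + F = (173 + 187*(-80)*(-92)) - 22812 = (173 + 1376320) - 22812 = 1376493 - 22812 = 1353681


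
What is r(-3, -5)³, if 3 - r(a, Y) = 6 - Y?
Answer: -512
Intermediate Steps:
r(a, Y) = -3 + Y (r(a, Y) = 3 - (6 - Y) = 3 + (-6 + Y) = -3 + Y)
r(-3, -5)³ = (-3 - 5)³ = (-8)³ = -512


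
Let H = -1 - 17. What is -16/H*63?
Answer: 56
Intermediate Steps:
H = -18
-16/H*63 = -16/(-18)*63 = -16*(-1/18)*63 = (8/9)*63 = 56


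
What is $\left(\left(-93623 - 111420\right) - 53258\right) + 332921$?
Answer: $74620$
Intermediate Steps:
$\left(\left(-93623 - 111420\right) - 53258\right) + 332921 = \left(-205043 - 53258\right) + 332921 = -258301 + 332921 = 74620$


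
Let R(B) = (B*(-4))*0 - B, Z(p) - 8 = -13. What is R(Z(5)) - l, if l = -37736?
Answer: 37741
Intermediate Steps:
Z(p) = -5 (Z(p) = 8 - 13 = -5)
R(B) = -B (R(B) = -4*B*0 - B = 0 - B = -B)
R(Z(5)) - l = -1*(-5) - 1*(-37736) = 5 + 37736 = 37741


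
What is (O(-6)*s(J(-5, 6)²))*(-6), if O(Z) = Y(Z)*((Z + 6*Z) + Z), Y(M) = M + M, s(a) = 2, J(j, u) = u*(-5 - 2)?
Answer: -6912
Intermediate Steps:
J(j, u) = -7*u (J(j, u) = u*(-7) = -7*u)
Y(M) = 2*M
O(Z) = 16*Z² (O(Z) = (2*Z)*((Z + 6*Z) + Z) = (2*Z)*(7*Z + Z) = (2*Z)*(8*Z) = 16*Z²)
(O(-6)*s(J(-5, 6)²))*(-6) = ((16*(-6)²)*2)*(-6) = ((16*36)*2)*(-6) = (576*2)*(-6) = 1152*(-6) = -6912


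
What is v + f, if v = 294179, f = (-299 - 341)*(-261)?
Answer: 461219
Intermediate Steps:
f = 167040 (f = -640*(-261) = 167040)
v + f = 294179 + 167040 = 461219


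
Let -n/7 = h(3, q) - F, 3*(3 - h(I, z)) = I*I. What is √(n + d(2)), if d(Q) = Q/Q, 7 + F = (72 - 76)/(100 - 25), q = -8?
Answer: 2*I*√2721/15 ≈ 6.9551*I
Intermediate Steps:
h(I, z) = 3 - I²/3 (h(I, z) = 3 - I*I/3 = 3 - I²/3)
F = -529/75 (F = -7 + (72 - 76)/(100 - 25) = -7 - 4/75 = -529/75 ≈ -7.0533)
d(Q) = 1
n = -3703/75 (n = -7*((3 - ⅓*3²) - 1*(-529/75)) = -7*((3 - ⅓*9) + 529/75) = -7*((3 - 3) + 529/75) = -7*(0 + 529/75) = -7*529/75 = -3703/75 ≈ -49.373)
√(n + d(2)) = √(-3703/75 + 1) = √(-3628/75) = 2*I*√2721/15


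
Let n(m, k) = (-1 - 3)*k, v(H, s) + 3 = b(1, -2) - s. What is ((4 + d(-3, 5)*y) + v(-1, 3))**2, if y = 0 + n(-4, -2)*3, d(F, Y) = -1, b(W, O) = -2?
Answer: 784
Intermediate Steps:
v(H, s) = -5 - s (v(H, s) = -3 + (-2 - s) = -5 - s)
n(m, k) = -4*k
y = 24 (y = 0 - 4*(-2)*3 = 0 + 8*3 = 0 + 24 = 24)
((4 + d(-3, 5)*y) + v(-1, 3))**2 = ((4 - 1*24) + (-5 - 1*3))**2 = ((4 - 24) + (-5 - 3))**2 = (-20 - 8)**2 = (-28)**2 = 784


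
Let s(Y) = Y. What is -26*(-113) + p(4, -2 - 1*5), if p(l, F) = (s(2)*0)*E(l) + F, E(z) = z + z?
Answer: 2931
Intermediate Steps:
E(z) = 2*z
p(l, F) = F (p(l, F) = (2*0)*(2*l) + F = 0*(2*l) + F = 0 + F = F)
-26*(-113) + p(4, -2 - 1*5) = -26*(-113) + (-2 - 1*5) = 2938 + (-2 - 5) = 2938 - 7 = 2931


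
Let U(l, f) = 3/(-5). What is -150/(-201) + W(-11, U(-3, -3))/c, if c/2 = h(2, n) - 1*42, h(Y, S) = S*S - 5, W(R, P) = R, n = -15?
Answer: 17063/23852 ≈ 0.71537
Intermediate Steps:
U(l, f) = -⅗ (U(l, f) = 3*(-⅕) = -⅗)
h(Y, S) = -5 + S² (h(Y, S) = S² - 5 = -5 + S²)
c = 356 (c = 2*((-5 + (-15)²) - 1*42) = 2*((-5 + 225) - 42) = 2*(220 - 42) = 2*178 = 356)
-150/(-201) + W(-11, U(-3, -3))/c = -150/(-201) - 11/356 = -150*(-1/201) - 11*1/356 = 50/67 - 11/356 = 17063/23852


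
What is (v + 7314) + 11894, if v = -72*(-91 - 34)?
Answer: 28208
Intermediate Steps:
v = 9000 (v = -72*(-125) = 9000)
(v + 7314) + 11894 = (9000 + 7314) + 11894 = 16314 + 11894 = 28208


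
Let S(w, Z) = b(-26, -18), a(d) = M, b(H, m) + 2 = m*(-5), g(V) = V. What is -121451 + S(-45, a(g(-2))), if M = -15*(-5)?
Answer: -121363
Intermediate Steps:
M = 75
b(H, m) = -2 - 5*m (b(H, m) = -2 + m*(-5) = -2 - 5*m)
a(d) = 75
S(w, Z) = 88 (S(w, Z) = -2 - 5*(-18) = -2 + 90 = 88)
-121451 + S(-45, a(g(-2))) = -121451 + 88 = -121363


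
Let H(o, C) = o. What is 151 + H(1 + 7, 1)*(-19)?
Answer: -1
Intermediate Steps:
151 + H(1 + 7, 1)*(-19) = 151 + (1 + 7)*(-19) = 151 + 8*(-19) = 151 - 152 = -1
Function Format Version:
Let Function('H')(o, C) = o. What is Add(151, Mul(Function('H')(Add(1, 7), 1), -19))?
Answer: -1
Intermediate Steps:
Add(151, Mul(Function('H')(Add(1, 7), 1), -19)) = Add(151, Mul(Add(1, 7), -19)) = Add(151, Mul(8, -19)) = Add(151, -152) = -1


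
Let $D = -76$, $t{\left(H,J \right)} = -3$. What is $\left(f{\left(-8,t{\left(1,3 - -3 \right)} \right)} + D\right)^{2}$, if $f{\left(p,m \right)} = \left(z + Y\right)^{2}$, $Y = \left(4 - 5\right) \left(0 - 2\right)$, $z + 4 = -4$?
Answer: $1600$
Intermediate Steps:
$z = -8$ ($z = -4 - 4 = -8$)
$Y = 2$ ($Y = \left(-1\right) \left(-2\right) = 2$)
$f{\left(p,m \right)} = 36$ ($f{\left(p,m \right)} = \left(-8 + 2\right)^{2} = \left(-6\right)^{2} = 36$)
$\left(f{\left(-8,t{\left(1,3 - -3 \right)} \right)} + D\right)^{2} = \left(36 - 76\right)^{2} = \left(-40\right)^{2} = 1600$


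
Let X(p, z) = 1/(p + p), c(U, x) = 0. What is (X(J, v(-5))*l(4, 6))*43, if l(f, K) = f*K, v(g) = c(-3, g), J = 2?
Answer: 258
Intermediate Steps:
v(g) = 0
X(p, z) = 1/(2*p)
l(f, K) = K*f
(X(J, v(-5))*l(4, 6))*43 = (((½)/2)*(6*4))*43 = (((½)*(½))*24)*43 = ((¼)*24)*43 = 6*43 = 258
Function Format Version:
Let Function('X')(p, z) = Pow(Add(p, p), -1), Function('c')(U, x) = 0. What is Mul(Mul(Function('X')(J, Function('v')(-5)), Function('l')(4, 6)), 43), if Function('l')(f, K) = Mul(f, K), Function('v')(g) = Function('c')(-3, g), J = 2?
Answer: 258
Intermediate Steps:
Function('v')(g) = 0
Function('X')(p, z) = Mul(Rational(1, 2), Pow(p, -1)) (Function('X')(p, z) = Pow(Mul(2, p), -1) = Mul(Rational(1, 2), Pow(p, -1)))
Function('l')(f, K) = Mul(K, f)
Mul(Mul(Function('X')(J, Function('v')(-5)), Function('l')(4, 6)), 43) = Mul(Mul(Mul(Rational(1, 2), Pow(2, -1)), Mul(6, 4)), 43) = Mul(Mul(Mul(Rational(1, 2), Rational(1, 2)), 24), 43) = Mul(Mul(Rational(1, 4), 24), 43) = Mul(6, 43) = 258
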